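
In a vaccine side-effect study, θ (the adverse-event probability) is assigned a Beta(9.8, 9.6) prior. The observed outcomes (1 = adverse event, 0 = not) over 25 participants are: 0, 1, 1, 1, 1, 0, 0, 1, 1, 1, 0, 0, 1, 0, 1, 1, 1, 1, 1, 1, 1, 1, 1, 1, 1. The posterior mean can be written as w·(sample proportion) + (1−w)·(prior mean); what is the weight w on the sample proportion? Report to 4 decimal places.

0.5631

The Beta prior is conjugate to a Binomial/Bernoulli likelihood; the update adds successes to α and failures to β.
Posterior mean = (α₀+k)/(α₀+β₀+n) = [n/(α₀+β₀+n)]·(k/n) + [(α₀+β₀)/(α₀+β₀+n)]·α₀/(α₀+β₀), so only n and the prior enter the weight.
The weight on the data is w = n/(α₀+β₀+n) = 25/(9.8+9.6+25) = 25/44.4 = 0.5631.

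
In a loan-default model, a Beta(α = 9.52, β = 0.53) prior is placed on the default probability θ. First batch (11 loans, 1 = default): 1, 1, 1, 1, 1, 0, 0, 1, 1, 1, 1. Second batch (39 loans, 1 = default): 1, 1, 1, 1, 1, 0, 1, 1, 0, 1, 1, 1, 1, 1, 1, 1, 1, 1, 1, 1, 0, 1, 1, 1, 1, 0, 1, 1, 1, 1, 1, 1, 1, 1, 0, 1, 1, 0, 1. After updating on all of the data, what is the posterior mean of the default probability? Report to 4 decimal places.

The Beta prior is conjugate to a Binomial/Bernoulli likelihood; the update adds successes to α and failures to β.
After batch 1: Beta(9.52+9, 0.53+2) = Beta(18.52, 2.53).
After batch 2: Beta(18.52+33, 2.53+6) = Beta(51.52, 8.53).
Posterior mean = α/(α+β) = 51.52/60.05 = 0.8580.

0.8580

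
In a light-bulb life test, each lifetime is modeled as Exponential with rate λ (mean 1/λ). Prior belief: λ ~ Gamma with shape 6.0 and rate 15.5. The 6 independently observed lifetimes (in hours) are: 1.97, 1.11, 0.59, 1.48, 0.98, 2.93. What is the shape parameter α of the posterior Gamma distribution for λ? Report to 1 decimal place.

12.0

With a Gamma(shape α, rate β) prior on the exponential rate λ, the posterior after n observations with total T = Σxᵢ is Gamma(α+n, β+T).
Sum of observations T = 9.06 hours; n = 6.
Posterior: Gamma(6.0+6, 15.5+9.06) = Gamma(12.0, 24.56).
Posterior α = 12.0.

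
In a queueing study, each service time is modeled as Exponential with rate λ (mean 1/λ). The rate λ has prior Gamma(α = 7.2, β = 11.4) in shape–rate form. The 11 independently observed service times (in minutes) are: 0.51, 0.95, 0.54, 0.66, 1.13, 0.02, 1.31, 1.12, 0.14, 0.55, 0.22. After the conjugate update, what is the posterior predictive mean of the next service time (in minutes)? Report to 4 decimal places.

1.0785

With a Gamma(shape α, rate β) prior on the exponential rate λ, the posterior after n observations with total T = Σxᵢ is Gamma(α+n, β+T).
Sum of observations T = 7.15 minutes; n = 11.
Posterior: Gamma(7.2+11, 11.4+7.15) = Gamma(18.2, 18.55).
The predictive distribution for the next observation is Lomax; its mean is β/(α−1) = 18.55/17.2 = 1.0785.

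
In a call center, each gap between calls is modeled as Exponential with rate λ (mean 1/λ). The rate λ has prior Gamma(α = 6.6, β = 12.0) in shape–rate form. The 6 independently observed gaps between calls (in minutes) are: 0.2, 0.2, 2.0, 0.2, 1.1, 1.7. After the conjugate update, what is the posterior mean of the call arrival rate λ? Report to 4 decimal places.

0.7241

With a Gamma(shape α, rate β) prior on the exponential rate λ, the posterior after n observations with total T = Σxᵢ is Gamma(α+n, β+T).
Sum of observations T = 5.4 minutes; n = 6.
Posterior: Gamma(6.6+6, 12.0+5.4) = Gamma(12.6, 17.4).
Posterior mean of λ = α/β = 12.6/17.4 = 0.7241.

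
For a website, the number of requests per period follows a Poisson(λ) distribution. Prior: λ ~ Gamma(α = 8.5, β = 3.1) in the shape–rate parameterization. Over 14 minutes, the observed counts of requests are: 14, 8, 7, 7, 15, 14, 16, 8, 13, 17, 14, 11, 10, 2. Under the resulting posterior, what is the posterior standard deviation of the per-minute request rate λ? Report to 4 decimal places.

0.7500

With a Gamma(shape α, rate β) prior, the Poisson likelihood is conjugate: the posterior is Gamma(α + ΣXᵢ, β + n).
Sum of counts S = 156 over n = 14 minutes.
Posterior: Gamma(α+S, β+n) = Gamma(8.5+156, 3.1+14) = Gamma(164.5, 17.1).
SD = √α/β = √164.5/17.1 = 0.7500.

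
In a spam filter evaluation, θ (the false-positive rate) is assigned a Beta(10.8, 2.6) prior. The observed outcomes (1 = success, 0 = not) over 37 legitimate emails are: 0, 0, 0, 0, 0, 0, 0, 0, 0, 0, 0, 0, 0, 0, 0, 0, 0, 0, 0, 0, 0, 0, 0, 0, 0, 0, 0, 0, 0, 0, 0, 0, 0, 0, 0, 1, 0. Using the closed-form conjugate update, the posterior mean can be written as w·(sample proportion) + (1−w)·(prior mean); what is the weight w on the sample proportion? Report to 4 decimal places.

The Beta prior is conjugate to a Binomial/Bernoulli likelihood; the update adds successes to α and failures to β.
Posterior mean = (α₀+k)/(α₀+β₀+n) = [n/(α₀+β₀+n)]·(k/n) + [(α₀+β₀)/(α₀+β₀+n)]·α₀/(α₀+β₀), so only n and the prior enter the weight.
The weight on the data is w = n/(α₀+β₀+n) = 37/(10.8+2.6+37) = 37/50.4 = 0.7341.

0.7341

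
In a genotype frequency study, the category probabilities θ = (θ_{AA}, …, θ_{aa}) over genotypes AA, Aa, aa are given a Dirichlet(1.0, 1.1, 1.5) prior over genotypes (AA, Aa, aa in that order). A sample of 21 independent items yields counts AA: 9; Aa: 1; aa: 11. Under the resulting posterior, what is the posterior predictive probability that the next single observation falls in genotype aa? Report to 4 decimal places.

The Dirichlet prior is conjugate to the Multinomial likelihood: each posterior αⱼ = prior αⱼ + observed count nⱼ.
Posterior concentration: (10.0, 2.1, 12.5), total = 24.6.
P(next = aa | data) = α_{aa}/Σα = 0.5081.

0.5081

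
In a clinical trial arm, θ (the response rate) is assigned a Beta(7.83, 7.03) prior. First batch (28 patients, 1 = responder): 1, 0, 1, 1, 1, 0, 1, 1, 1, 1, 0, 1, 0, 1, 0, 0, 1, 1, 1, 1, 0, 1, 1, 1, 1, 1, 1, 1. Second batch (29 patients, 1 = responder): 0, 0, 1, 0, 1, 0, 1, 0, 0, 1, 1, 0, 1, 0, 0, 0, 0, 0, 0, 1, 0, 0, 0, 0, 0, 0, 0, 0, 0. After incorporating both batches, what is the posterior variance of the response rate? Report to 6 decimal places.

0.003431

The Beta prior is conjugate to a Binomial/Bernoulli likelihood; the update adds successes to α and failures to β.
After batch 1: Beta(7.83+21, 7.03+7) = Beta(28.83, 14.03).
After batch 2: Beta(28.83+7, 14.03+22) = Beta(35.83, 36.03).
Var = αβ/((α+β)²(α+β+1)) = 35.83·36.03/(71.86²·72.86) = 0.003431.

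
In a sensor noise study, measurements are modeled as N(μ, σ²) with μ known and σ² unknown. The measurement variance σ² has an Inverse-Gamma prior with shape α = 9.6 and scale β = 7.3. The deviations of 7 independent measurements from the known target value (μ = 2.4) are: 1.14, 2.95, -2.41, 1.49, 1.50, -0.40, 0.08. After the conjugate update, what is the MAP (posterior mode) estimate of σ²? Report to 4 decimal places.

1.2428

With known mean μ and an Inverse-Gamma(α, β) prior on σ², the Normal likelihood is conjugate: posterior is Inv-Gamma(α + n/2, β + Σ(xᵢ−μ)²/2).
Σ(xᵢ−μ)² = (1.14)² + (2.95)² + (-2.41)² + (1.49)² + (1.50)² + (-0.40)² + (0.08)² = 20.4467.
Posterior: Inv-Gamma(9.6 + 7/2, 7.3 + 20.4467/2) = Inv-Gamma(13.10, 17.52335).
Mode = β/(α+1) = 17.52335/14.10 = 1.2428.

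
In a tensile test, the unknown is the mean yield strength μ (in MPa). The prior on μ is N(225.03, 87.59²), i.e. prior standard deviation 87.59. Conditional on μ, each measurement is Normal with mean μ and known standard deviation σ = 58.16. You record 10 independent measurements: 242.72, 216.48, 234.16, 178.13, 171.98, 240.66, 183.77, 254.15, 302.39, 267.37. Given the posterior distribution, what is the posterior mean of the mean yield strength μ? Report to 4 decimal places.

For Normal data with known variance σ², a Normal(μ₀, σ₀²) prior on μ is conjugate. Posterior precision = 1/σ₀² + n/σ²; posterior mean is the precision-weighted average of μ₀ and x̄.
Σxᵢ = 242.72 + 216.48 + 234.16 + 178.13 + 171.98 + 240.66 + 183.77 + 254.15 + 302.39 + 267.37 = 2291.81, so n·x̄ = 2291.81.
σ₀² = 87.59² = 7672.0081, σ² = 58.16² = 3382.5856; σ² + n·σ₀² = 3382.5856 + 10·7672.0081 = 80102.6666.
Posterior mean = (μ₀/σ₀² + n·x̄/σ²)/(1/σ₀² + n/σ²) = (σ²·μ₀ + σ₀²·n·x̄)/(σ² + n·σ₀²) = (3382.5856·225.03 + 7672.0081·2291.81)/80102.6666 = 18343968.121229/80102.6666 = 229.0057.

229.0057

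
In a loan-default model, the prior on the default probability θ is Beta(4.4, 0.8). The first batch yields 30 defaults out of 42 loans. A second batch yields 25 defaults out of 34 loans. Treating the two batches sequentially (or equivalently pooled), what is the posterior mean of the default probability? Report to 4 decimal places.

0.7315

The Beta prior is conjugate to a Binomial/Bernoulli likelihood; the update adds successes to α and failures to β.
After batch 1: Beta(4.4+30, 0.8+12) = Beta(34.4, 12.8).
After batch 2: Beta(34.4+25, 12.8+9) = Beta(59.4, 21.8).
Posterior mean = α/(α+β) = 59.4/81.2 = 0.7315.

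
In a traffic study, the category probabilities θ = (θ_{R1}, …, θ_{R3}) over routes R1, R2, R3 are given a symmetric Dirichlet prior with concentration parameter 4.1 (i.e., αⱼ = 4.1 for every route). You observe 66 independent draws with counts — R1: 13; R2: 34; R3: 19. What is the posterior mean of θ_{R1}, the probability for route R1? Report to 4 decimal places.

The Dirichlet prior is conjugate to the Multinomial likelihood: each posterior αⱼ = prior αⱼ + observed count nⱼ.
Posterior concentration: (17.1, 38.1, 23.1), total = 78.3.
E[θ_{R1}|data] = α_{R1}/Σα = 17.1/78.3 = 0.2184.

0.2184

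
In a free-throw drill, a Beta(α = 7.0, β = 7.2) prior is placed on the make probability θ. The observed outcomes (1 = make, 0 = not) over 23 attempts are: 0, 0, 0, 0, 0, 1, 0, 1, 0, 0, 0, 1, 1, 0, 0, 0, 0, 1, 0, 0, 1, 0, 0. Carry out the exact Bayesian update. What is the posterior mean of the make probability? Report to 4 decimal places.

0.3495

The Beta prior is conjugate to a Binomial/Bernoulli likelihood; the update adds successes to α and failures to β.
Posterior: Beta(α+k, β+n−k) = Beta(7.0+6, 7.2+17) = Beta(13.0, 24.2).
Posterior mean = α/(α+β) = 13.0/37.2 = 0.3495.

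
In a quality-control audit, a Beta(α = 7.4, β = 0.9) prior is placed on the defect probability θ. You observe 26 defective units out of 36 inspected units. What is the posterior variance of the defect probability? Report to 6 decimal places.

0.004095

The Beta prior is conjugate to a Binomial/Bernoulli likelihood; the update adds successes to α and failures to β.
Posterior: Beta(α+k, β+n−k) = Beta(7.4+26, 0.9+10) = Beta(33.4, 10.9).
Var = αβ/((α+β)²(α+β+1)) = 33.4·10.9/(44.3²·45.3) = 0.004095.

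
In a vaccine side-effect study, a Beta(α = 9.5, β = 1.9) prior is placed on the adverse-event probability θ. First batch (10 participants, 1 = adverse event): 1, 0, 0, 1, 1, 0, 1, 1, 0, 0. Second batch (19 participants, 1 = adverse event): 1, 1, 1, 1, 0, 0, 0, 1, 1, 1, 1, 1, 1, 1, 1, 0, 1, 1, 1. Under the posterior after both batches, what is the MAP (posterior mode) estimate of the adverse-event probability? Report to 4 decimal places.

The Beta prior is conjugate to a Binomial/Bernoulli likelihood; the update adds successes to α and failures to β.
After batch 1: Beta(9.5+5, 1.9+5) = Beta(14.5, 6.9).
After batch 2: Beta(14.5+15, 6.9+4) = Beta(29.5, 10.9).
Mode of Beta(a,b) for a,b>1 is (a−1)/(a+b−2) = 28.5/38.4 = 0.7422.

0.7422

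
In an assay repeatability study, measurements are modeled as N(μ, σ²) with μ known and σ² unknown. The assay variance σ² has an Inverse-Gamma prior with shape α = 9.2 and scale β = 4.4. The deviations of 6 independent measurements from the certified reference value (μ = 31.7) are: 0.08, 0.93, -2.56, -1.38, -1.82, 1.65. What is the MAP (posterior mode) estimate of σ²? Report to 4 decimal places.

0.9153

With known mean μ and an Inverse-Gamma(α, β) prior on σ², the Normal likelihood is conjugate: posterior is Inv-Gamma(α + n/2, β + Σ(xᵢ−μ)²/2).
Σ(xᵢ−μ)² = (0.08)² + (0.93)² + (-2.56)² + (-1.38)² + (-1.82)² + (1.65)² = 15.3642.
Posterior: Inv-Gamma(9.2 + 6/2, 4.4 + 15.3642/2) = Inv-Gamma(12.20, 12.08210).
Mode = β/(α+1) = 12.08210/13.20 = 0.9153.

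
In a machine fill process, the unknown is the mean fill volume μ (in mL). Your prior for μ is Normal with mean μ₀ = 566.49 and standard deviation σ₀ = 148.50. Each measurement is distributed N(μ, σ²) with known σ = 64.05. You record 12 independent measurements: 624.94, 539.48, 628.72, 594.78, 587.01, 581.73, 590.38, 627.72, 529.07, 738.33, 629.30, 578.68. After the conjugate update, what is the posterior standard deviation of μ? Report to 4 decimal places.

For Normal data with known variance σ², a Normal(μ₀, σ₀²) prior on μ is conjugate. Posterior precision = 1/σ₀² + n/σ²; posterior mean is the precision-weighted average of μ₀ and x̄.
σ₀² = 148.50² = 22052.25, σ² = 64.05² = 4102.4025; σ² + n·σ₀² = 4102.4025 + 12·22052.25 = 268729.4025.
Posterior precision = 1/σ₀² + n/σ² = 1/22052.25 + 12/4102.4025 = (σ² + n·σ₀²)/(σ₀²σ²) = 268729.4025/(22052.25·4102.4025); posterior variance σₙ² = σ₀²σ²/(σ² + n·σ₀²) = 22052.25·4102.4025/268729.4025 = 336.647961.
Posterior SD = √σₙ² = √(22052.25·4102.4025/268729.4025) = 18.3480.

18.3480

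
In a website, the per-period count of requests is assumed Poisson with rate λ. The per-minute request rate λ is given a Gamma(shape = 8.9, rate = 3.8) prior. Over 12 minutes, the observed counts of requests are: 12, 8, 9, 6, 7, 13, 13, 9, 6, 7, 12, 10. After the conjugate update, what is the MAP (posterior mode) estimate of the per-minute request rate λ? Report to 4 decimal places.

With a Gamma(shape α, rate β) prior, the Poisson likelihood is conjugate: the posterior is Gamma(α + ΣXᵢ, β + n).
Sum of counts S = 112 over n = 12 minutes.
Posterior: Gamma(α+S, β+n) = Gamma(8.9+112, 3.8+12) = Gamma(120.9, 15.8).
Mode of Gamma(α,β) for α≥1 is (α−1)/β = 119.9/15.8 = 7.5886.

7.5886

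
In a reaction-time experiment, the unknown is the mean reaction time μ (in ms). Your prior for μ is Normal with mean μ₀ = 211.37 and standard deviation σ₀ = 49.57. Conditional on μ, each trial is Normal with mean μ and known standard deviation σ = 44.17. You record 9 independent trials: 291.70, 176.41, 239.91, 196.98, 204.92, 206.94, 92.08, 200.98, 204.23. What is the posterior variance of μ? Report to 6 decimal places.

For Normal data with known variance σ², a Normal(μ₀, σ₀²) prior on μ is conjugate. Posterior precision = 1/σ₀² + n/σ²; posterior mean is the precision-weighted average of μ₀ and x̄.
σ₀² = 49.57² = 2457.1849, σ² = 44.17² = 1950.9889; σ² + n·σ₀² = 1950.9889 + 9·2457.1849 = 24065.653.
Posterior precision = 1/σ₀² + n/σ² = 1/2457.1849 + 9/1950.9889 = (σ² + n·σ₀²)/(σ₀²σ²) = 24065.653/(2457.1849·1950.9889); posterior variance σₙ² = σ₀²σ²/(σ² + n·σ₀²) = 2457.1849·1950.9889/24065.653 = 199.202592.

199.202592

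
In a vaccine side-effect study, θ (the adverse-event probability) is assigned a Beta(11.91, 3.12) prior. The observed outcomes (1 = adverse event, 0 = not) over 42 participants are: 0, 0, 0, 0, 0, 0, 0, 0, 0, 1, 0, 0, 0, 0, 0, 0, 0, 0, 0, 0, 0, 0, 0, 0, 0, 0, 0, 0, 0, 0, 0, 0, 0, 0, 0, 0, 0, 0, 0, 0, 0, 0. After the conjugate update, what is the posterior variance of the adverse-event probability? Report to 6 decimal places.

The Beta prior is conjugate to a Binomial/Bernoulli likelihood; the update adds successes to α and failures to β.
Posterior: Beta(α+k, β+n−k) = Beta(11.91+1, 3.12+41) = Beta(12.91, 44.12).
Var = αβ/((α+β)²(α+β+1)) = 12.91·44.12/(57.03²·58.03) = 0.003018.

0.003018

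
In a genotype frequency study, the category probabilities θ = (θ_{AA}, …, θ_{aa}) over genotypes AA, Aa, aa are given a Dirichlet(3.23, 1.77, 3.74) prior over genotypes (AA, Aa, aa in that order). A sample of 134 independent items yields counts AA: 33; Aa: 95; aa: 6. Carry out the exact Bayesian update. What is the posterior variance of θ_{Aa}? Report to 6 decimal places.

0.001519

The Dirichlet prior is conjugate to the Multinomial likelihood: each posterior αⱼ = prior αⱼ + observed count nⱼ.
Posterior concentration: (36.23, 96.77, 9.74), total = 142.74.
Var[θ_j] = α_j(Σα−α_j)/((Σα)²(Σα+1)) = 96.77·45.97/(142.74²·143.74) = 0.001519.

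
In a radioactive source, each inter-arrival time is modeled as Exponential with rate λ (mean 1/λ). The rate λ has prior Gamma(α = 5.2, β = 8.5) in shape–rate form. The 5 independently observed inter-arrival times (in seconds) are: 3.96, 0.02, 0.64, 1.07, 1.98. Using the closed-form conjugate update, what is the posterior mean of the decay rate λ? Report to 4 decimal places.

0.6308

With a Gamma(shape α, rate β) prior on the exponential rate λ, the posterior after n observations with total T = Σxᵢ is Gamma(α+n, β+T).
Sum of observations T = 7.67 seconds; n = 5.
Posterior: Gamma(5.2+5, 8.5+7.67) = Gamma(10.2, 16.17).
Posterior mean of λ = α/β = 10.2/16.17 = 0.6308.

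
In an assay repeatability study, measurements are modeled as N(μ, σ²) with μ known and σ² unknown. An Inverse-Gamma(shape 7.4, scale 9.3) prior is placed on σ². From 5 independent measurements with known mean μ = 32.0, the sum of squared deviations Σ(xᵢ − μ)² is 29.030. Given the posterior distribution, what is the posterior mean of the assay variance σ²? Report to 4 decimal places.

2.6758

With known mean μ and an Inverse-Gamma(α, β) prior on σ², the Normal likelihood is conjugate: posterior is Inv-Gamma(α + n/2, β + Σ(xᵢ−μ)²/2).
Posterior: Inv-Gamma(7.4 + 5/2, 9.3 + 29.030/2) = Inv-Gamma(9.90, 23.8150).
E[σ²|data] = β/(α−1) = 23.8150/8.90 = 2.6758.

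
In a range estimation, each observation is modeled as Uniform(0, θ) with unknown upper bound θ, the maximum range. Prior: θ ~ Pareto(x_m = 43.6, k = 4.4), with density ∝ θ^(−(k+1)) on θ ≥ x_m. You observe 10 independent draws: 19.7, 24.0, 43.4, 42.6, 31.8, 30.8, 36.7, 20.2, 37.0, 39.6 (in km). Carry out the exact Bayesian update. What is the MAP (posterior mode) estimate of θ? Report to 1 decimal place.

43.6

A Pareto(scale x_m, shape k) prior on the upper bound θ of Uniform(0, θ) is conjugate: posterior is Pareto(max(x_m, max xᵢ), k + n).
Sample maximum = 43.4; prior scale x_m = 43.6 → posterior scale = max = 43.6.
Posterior shape = 4.4 + 10 = 14.4.
The Pareto density is decreasing on [x_m, ∞), so the mode is x_m = 43.6.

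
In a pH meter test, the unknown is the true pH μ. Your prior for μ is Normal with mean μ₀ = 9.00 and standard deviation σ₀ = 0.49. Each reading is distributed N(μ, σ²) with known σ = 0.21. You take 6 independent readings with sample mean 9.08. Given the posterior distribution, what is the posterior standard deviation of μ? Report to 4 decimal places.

0.0844

For Normal data with known variance σ², a Normal(μ₀, σ₀²) prior on μ is conjugate. Posterior precision = 1/σ₀² + n/σ²; posterior mean is the precision-weighted average of μ₀ and x̄.
σ₀² = 0.49² = 0.2401, σ² = 0.21² = 0.0441; σ² + n·σ₀² = 0.0441 + 6·0.2401 = 1.4847.
Posterior precision = 1/σ₀² + n/σ² = 1/0.2401 + 6/0.0441 = (σ² + n·σ₀²)/(σ₀²σ²) = 1.4847/(0.2401·0.0441); posterior variance σₙ² = σ₀²σ²/(σ² + n·σ₀²) = 0.2401·0.0441/1.4847 = 0.007132.
Posterior SD = √σₙ² = √(0.2401·0.0441/1.4847) = 0.0844.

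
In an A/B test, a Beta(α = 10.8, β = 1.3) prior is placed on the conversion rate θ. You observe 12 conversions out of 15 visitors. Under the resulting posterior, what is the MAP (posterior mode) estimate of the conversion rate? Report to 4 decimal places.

0.8685

The Beta prior is conjugate to a Binomial/Bernoulli likelihood; the update adds successes to α and failures to β.
Posterior: Beta(α+k, β+n−k) = Beta(10.8+12, 1.3+3) = Beta(22.8, 4.3).
Mode of Beta(a,b) for a,b>1 is (a−1)/(a+b−2) = 21.8/25.1 = 0.8685.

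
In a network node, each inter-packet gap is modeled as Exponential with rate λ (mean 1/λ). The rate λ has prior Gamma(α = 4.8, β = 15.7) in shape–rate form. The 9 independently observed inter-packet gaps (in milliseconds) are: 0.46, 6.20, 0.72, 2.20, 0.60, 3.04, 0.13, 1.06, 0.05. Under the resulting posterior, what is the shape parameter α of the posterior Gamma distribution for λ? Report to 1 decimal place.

With a Gamma(shape α, rate β) prior on the exponential rate λ, the posterior after n observations with total T = Σxᵢ is Gamma(α+n, β+T).
Sum of observations T = 14.46 milliseconds; n = 9.
Posterior: Gamma(4.8+9, 15.7+14.46) = Gamma(13.8, 30.16).
Posterior α = 13.8.

13.8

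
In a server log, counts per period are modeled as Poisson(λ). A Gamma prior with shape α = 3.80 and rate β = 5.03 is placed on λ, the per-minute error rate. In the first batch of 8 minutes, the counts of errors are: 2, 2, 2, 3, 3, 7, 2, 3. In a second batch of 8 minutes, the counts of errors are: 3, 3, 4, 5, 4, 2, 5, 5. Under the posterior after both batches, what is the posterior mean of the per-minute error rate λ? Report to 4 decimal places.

With a Gamma(shape α, rate β) prior, the Poisson likelihood is conjugate: the posterior is Gamma(α + ΣXᵢ, β + n).
Batch 1: sum of counts S = 24 over n = 8 minutes.
After batch 1: Gamma(α+S, β+n) = Gamma(3.80+24, 5.03+8) = Gamma(27.80, 13.03).
Batch 2: sum of counts S = 31 over n = 8 minutes.
After batch 2: Gamma(α+S, β+n) = Gamma(27.80+31, 13.03+8) = Gamma(58.80, 21.03).
Posterior mean = α/β = 58.80/21.03 = 2.7960.

2.7960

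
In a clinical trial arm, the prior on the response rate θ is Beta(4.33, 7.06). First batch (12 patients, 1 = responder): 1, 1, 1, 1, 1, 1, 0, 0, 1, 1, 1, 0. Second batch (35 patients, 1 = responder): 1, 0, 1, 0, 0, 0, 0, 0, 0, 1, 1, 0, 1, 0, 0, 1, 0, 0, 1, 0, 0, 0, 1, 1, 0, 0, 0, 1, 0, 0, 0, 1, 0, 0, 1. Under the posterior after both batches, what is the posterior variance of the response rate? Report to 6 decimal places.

The Beta prior is conjugate to a Binomial/Bernoulli likelihood; the update adds successes to α and failures to β.
After batch 1: Beta(4.33+9, 7.06+3) = Beta(13.33, 10.06).
After batch 2: Beta(13.33+12, 10.06+23) = Beta(25.33, 33.06).
Var = αβ/((α+β)²(α+β+1)) = 25.33·33.06/(58.39²·59.39) = 0.004136.

0.004136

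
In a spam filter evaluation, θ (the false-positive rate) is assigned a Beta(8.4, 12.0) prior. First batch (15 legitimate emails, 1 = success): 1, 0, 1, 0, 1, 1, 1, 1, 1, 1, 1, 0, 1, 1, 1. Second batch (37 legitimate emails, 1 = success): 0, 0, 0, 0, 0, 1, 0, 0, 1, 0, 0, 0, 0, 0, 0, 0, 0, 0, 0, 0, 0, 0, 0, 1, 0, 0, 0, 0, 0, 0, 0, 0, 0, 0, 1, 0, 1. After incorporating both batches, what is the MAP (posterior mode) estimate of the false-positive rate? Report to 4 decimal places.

0.3466

The Beta prior is conjugate to a Binomial/Bernoulli likelihood; the update adds successes to α and failures to β.
After batch 1: Beta(8.4+12, 12.0+3) = Beta(20.4, 15.0).
After batch 2: Beta(20.4+5, 15.0+32) = Beta(25.4, 47.0).
Mode of Beta(a,b) for a,b>1 is (a−1)/(a+b−2) = 24.4/70.4 = 0.3466.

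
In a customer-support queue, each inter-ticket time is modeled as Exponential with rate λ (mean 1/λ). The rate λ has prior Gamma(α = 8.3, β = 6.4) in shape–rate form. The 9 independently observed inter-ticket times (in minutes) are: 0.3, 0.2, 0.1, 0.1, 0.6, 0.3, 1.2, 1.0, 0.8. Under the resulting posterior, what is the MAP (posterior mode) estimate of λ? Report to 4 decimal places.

1.4818

With a Gamma(shape α, rate β) prior on the exponential rate λ, the posterior after n observations with total T = Σxᵢ is Gamma(α+n, β+T).
Sum of observations T = 4.6 minutes; n = 9.
Posterior: Gamma(8.3+9, 6.4+4.6) = Gamma(17.3, 11.0).
Mode = (α−1)/β = 1.4818.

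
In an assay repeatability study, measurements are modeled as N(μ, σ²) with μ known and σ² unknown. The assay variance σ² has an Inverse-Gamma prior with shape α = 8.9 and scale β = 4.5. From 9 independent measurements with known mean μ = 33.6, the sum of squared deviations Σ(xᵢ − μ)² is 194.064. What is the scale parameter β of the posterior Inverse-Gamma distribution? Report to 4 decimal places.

With known mean μ and an Inverse-Gamma(α, β) prior on σ², the Normal likelihood is conjugate: posterior is Inv-Gamma(α + n/2, β + Σ(xᵢ−μ)²/2).
Posterior: Inv-Gamma(8.9 + 9/2, 4.5 + 194.064/2) = Inv-Gamma(13.40, 101.5320).
Posterior β = 101.5320.

101.5320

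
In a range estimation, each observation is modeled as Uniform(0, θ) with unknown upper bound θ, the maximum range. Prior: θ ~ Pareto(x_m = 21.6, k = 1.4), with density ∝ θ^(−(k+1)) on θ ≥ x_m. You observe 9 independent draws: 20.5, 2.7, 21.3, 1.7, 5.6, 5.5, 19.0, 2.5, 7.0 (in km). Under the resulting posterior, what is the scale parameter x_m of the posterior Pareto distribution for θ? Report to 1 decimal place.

21.6

A Pareto(scale x_m, shape k) prior on the upper bound θ of Uniform(0, θ) is conjugate: posterior is Pareto(max(x_m, max xᵢ), k + n).
Sample maximum = 21.3; prior scale x_m = 21.6 → posterior scale = max = 21.6.
Posterior shape = 1.4 + 9 = 10.4.
Posterior scale x_m = 21.6.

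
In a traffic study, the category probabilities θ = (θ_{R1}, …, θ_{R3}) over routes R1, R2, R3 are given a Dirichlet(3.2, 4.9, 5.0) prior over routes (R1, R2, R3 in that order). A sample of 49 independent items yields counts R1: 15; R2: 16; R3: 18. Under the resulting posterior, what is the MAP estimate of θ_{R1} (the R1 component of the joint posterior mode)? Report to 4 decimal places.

The Dirichlet prior is conjugate to the Multinomial likelihood: each posterior αⱼ = prior αⱼ + observed count nⱼ.
Posterior concentration: (18.2, 20.9, 23.0), total = 62.1.
Joint mode component: (α_{R1}−1)/(Σα−K) = 17.2/59.1 = 0.2910.

0.2910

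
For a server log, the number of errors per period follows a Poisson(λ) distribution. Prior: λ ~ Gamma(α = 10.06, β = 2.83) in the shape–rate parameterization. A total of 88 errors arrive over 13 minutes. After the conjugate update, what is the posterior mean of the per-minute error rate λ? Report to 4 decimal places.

6.1946

With a Gamma(shape α, rate β) prior, the Poisson likelihood is conjugate: the posterior is Gamma(α + ΣXᵢ, β + n).
Posterior: Gamma(α+S, β+n) = Gamma(10.06+88, 2.83+13) = Gamma(98.06, 15.83).
Posterior mean = α/β = 98.06/15.83 = 6.1946.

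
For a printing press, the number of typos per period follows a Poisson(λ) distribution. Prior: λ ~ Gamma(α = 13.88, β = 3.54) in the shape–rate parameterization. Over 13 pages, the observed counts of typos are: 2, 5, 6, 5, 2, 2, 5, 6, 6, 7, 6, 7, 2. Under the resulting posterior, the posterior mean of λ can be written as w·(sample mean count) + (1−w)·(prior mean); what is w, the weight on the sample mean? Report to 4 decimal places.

With a Gamma(shape α, rate β) prior, the Poisson likelihood is conjugate: the posterior is Gamma(α + ΣXᵢ, β + n).
Posterior mean = (α₀+S)/(β₀+n) = [n/(β₀+n)]·(S/n) + [β₀/(β₀+n)]·(α₀/β₀), so only n and β₀ enter the weight.
Weight on data w = n/(β₀+n) = 13/(3.54+13) = 13/16.54 = 0.7860.

0.7860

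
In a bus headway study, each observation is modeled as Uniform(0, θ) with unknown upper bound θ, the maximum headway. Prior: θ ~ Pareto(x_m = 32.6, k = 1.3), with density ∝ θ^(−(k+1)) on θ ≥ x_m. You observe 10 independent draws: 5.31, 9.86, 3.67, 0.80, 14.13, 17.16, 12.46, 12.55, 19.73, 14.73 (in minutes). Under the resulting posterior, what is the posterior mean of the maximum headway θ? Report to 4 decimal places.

35.7650

A Pareto(scale x_m, shape k) prior on the upper bound θ of Uniform(0, θ) is conjugate: posterior is Pareto(max(x_m, max xᵢ), k + n).
Sample maximum = 19.73; prior scale x_m = 32.6 → posterior scale = max = 32.60.
Posterior shape = 1.3 + 10 = 11.3.
E[θ|data] = k·x_m/(k−1) = 11.3·32.60/10.3 = 35.7650.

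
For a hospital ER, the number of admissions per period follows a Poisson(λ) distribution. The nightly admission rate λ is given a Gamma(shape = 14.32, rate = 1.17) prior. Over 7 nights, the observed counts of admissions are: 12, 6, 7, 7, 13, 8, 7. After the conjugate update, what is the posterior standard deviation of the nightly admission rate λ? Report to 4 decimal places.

1.0552

With a Gamma(shape α, rate β) prior, the Poisson likelihood is conjugate: the posterior is Gamma(α + ΣXᵢ, β + n).
Sum of counts S = 60 over n = 7 nights.
Posterior: Gamma(α+S, β+n) = Gamma(14.32+60, 1.17+7) = Gamma(74.32, 8.17).
SD = √α/β = √74.32/8.17 = 1.0552.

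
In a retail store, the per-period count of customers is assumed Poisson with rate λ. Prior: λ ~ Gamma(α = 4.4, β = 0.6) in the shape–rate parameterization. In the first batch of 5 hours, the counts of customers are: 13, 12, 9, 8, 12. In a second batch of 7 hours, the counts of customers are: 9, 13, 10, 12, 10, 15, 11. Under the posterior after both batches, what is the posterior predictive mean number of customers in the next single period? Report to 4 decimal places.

10.9841

With a Gamma(shape α, rate β) prior, the Poisson likelihood is conjugate: the posterior is Gamma(α + ΣXᵢ, β + n).
Batch 1: sum of counts S = 54 over n = 5 hours.
After batch 1: Gamma(α+S, β+n) = Gamma(4.4+54, 0.6+5) = Gamma(58.4, 5.6).
Batch 2: sum of counts S = 80 over n = 7 hours.
After batch 2: Gamma(α+S, β+n) = Gamma(58.4+80, 5.6+7) = Gamma(138.4, 12.6).
The predictive distribution for one future period is NegBinom with mean α/β = 10.9841.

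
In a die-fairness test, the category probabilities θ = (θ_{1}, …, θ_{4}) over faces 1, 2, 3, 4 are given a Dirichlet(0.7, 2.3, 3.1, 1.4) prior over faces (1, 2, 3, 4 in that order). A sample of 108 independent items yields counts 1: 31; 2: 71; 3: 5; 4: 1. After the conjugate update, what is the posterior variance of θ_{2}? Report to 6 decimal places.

0.001990

The Dirichlet prior is conjugate to the Multinomial likelihood: each posterior αⱼ = prior αⱼ + observed count nⱼ.
Posterior concentration: (31.7, 73.3, 8.1, 2.4), total = 115.5.
Var[θ_j] = α_j(Σα−α_j)/((Σα)²(Σα+1)) = 73.3·42.2/(115.5²·116.5) = 0.001990.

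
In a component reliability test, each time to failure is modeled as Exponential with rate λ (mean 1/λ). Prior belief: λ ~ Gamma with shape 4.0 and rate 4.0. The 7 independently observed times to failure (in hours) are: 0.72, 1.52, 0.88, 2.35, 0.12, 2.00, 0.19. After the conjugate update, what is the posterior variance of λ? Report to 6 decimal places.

With a Gamma(shape α, rate β) prior on the exponential rate λ, the posterior after n observations with total T = Σxᵢ is Gamma(α+n, β+T).
Sum of observations T = 7.78 hours; n = 7.
Posterior: Gamma(4.0+7, 4.0+7.78) = Gamma(11.0, 11.78).
Var = α/β² = 0.079269.

0.079269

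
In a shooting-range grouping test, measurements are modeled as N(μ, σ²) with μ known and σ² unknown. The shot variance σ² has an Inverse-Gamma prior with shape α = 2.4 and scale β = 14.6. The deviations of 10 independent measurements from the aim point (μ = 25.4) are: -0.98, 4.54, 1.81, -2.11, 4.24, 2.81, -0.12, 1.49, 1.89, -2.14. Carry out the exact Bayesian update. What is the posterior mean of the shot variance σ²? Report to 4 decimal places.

With known mean μ and an Inverse-Gamma(α, β) prior on σ², the Normal likelihood is conjugate: posterior is Inv-Gamma(α + n/2, β + Σ(xᵢ−μ)²/2).
Σ(xᵢ−μ)² = (-0.98)² + (4.54)² + (1.81)² + (-2.11)² + (4.24)² + (2.81)² + (-0.12)² + (1.49)² + (1.89)² + (-2.14)² = 65.5601.
Posterior: Inv-Gamma(2.4 + 10/2, 14.6 + 65.5601/2) = Inv-Gamma(7.40, 47.38005).
E[σ²|data] = β/(α−1) = 47.38005/6.40 = 7.4031.

7.4031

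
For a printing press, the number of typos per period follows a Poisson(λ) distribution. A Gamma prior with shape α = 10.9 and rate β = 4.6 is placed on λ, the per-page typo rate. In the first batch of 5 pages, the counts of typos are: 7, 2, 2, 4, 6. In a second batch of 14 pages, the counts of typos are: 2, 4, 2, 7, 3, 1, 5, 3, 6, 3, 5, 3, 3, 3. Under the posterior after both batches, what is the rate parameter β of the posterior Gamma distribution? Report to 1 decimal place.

With a Gamma(shape α, rate β) prior, the Poisson likelihood is conjugate: the posterior is Gamma(α + ΣXᵢ, β + n).
Batch 1: sum of counts S = 21 over n = 5 pages.
After batch 1: Gamma(α+S, β+n) = Gamma(10.9+21, 4.6+5) = Gamma(31.9, 9.6).
Batch 2: sum of counts S = 50 over n = 14 pages.
After batch 2: Gamma(α+S, β+n) = Gamma(31.9+50, 9.6+14) = Gamma(81.9, 23.6).
Posterior β = 23.6.

23.6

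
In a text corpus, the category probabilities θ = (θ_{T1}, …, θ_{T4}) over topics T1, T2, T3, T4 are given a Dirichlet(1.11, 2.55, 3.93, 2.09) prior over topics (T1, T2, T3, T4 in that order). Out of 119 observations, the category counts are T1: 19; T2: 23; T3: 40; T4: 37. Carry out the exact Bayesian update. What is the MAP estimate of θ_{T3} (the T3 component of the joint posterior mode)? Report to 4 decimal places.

0.3443

The Dirichlet prior is conjugate to the Multinomial likelihood: each posterior αⱼ = prior αⱼ + observed count nⱼ.
Posterior concentration: (20.11, 25.55, 43.93, 39.09), total = 128.68.
Joint mode component: (α_{T3}−1)/(Σα−K) = 42.93/124.68 = 0.3443.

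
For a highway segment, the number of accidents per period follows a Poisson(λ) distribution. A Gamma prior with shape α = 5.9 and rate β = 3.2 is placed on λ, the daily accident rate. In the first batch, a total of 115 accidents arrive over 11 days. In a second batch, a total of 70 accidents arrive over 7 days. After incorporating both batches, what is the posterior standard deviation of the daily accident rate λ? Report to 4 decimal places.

0.6517

With a Gamma(shape α, rate β) prior, the Poisson likelihood is conjugate: the posterior is Gamma(α + ΣXᵢ, β + n).
After batch 1: Gamma(α+S, β+n) = Gamma(5.9+115, 3.2+11) = Gamma(120.9, 14.2).
After batch 2: Gamma(α+S, β+n) = Gamma(120.9+70, 14.2+7) = Gamma(190.9, 21.2).
SD = √α/β = √190.9/21.2 = 0.6517.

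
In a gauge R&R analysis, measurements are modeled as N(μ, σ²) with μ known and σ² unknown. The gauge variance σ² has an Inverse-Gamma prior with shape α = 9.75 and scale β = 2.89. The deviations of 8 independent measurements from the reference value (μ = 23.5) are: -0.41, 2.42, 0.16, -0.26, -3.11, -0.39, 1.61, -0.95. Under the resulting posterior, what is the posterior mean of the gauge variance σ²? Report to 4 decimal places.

With known mean μ and an Inverse-Gamma(α, β) prior on σ², the Normal likelihood is conjugate: posterior is Inv-Gamma(α + n/2, β + Σ(xᵢ−μ)²/2).
Σ(xᵢ−μ)² = (-0.41)² + (2.42)² + (0.16)² + (-0.26)² + (-3.11)² + (-0.39)² + (1.61)² + (-0.95)² = 19.4365.
Posterior: Inv-Gamma(9.75 + 8/2, 2.89 + 19.4365/2) = Inv-Gamma(13.75, 12.60825).
E[σ²|data] = β/(α−1) = 12.60825/12.75 = 0.9889.

0.9889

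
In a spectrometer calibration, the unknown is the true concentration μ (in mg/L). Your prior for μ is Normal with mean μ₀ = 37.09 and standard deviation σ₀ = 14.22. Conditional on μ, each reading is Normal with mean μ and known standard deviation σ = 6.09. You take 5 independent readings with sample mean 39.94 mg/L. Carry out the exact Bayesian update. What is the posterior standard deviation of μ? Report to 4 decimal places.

For Normal data with known variance σ², a Normal(μ₀, σ₀²) prior on μ is conjugate. Posterior precision = 1/σ₀² + n/σ²; posterior mean is the precision-weighted average of μ₀ and x̄.
σ₀² = 14.22² = 202.2084, σ² = 6.09² = 37.0881; σ² + n·σ₀² = 37.0881 + 5·202.2084 = 1048.1301.
Posterior precision = 1/σ₀² + n/σ² = 1/202.2084 + 5/37.0881 = (σ² + n·σ₀²)/(σ₀²σ²) = 1048.1301/(202.2084·37.0881); posterior variance σₙ² = σ₀²σ²/(σ² + n·σ₀²) = 202.2084·37.0881/1048.1301 = 7.155147.
Posterior SD = √σₙ² = √(202.2084·37.0881/1048.1301) = 2.6749.

2.6749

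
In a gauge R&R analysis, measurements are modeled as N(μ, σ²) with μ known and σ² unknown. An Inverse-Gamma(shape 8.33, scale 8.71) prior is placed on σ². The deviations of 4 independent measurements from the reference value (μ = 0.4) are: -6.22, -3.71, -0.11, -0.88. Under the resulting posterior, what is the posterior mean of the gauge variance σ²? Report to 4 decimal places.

3.7867

With known mean μ and an Inverse-Gamma(α, β) prior on σ², the Normal likelihood is conjugate: posterior is Inv-Gamma(α + n/2, β + Σ(xᵢ−μ)²/2).
Σ(xᵢ−μ)² = (-6.22)² + (-3.71)² + (-0.11)² + (-0.88)² = 53.2390.
Posterior: Inv-Gamma(8.33 + 4/2, 8.71 + 53.2390/2) = Inv-Gamma(10.33, 35.32950).
E[σ²|data] = β/(α−1) = 35.32950/9.33 = 3.7867.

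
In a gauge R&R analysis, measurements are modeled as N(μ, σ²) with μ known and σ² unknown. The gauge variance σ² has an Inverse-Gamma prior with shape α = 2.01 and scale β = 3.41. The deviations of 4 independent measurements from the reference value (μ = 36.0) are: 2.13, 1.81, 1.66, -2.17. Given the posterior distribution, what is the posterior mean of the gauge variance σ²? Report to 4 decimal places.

With known mean μ and an Inverse-Gamma(α, β) prior on σ², the Normal likelihood is conjugate: posterior is Inv-Gamma(α + n/2, β + Σ(xᵢ−μ)²/2).
Σ(xᵢ−μ)² = (2.13)² + (1.81)² + (1.66)² + (-2.17)² = 15.2775.
Posterior: Inv-Gamma(2.01 + 4/2, 3.41 + 15.2775/2) = Inv-Gamma(4.01, 11.04875).
E[σ²|data] = β/(α−1) = 11.04875/3.01 = 3.6707.

3.6707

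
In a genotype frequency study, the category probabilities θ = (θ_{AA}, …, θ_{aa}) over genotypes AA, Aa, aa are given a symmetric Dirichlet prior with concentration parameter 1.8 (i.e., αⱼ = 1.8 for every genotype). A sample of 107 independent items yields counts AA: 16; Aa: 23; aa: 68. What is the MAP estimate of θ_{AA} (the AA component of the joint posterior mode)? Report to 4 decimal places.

The Dirichlet prior is conjugate to the Multinomial likelihood: each posterior αⱼ = prior αⱼ + observed count nⱼ.
Posterior concentration: (17.8, 24.8, 69.8), total = 112.4.
Joint mode component: (α_{AA}−1)/(Σα−K) = 16.8/109.4 = 0.1536.

0.1536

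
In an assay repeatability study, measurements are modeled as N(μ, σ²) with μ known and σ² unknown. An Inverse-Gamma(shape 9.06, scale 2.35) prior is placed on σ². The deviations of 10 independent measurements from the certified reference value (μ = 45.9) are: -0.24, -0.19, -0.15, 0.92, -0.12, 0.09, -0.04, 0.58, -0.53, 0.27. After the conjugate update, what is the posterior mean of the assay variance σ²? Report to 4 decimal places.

With known mean μ and an Inverse-Gamma(α, β) prior on σ², the Normal likelihood is conjugate: posterior is Inv-Gamma(α + n/2, β + Σ(xᵢ−μ)²/2).
Σ(xᵢ−μ)² = (-0.24)² + (-0.19)² + (-0.15)² + (0.92)² + (-0.12)² + (0.09)² + (-0.04)² + (0.58)² + (-0.53)² + (0.27)² = 1.6769.
Posterior: Inv-Gamma(9.06 + 10/2, 2.35 + 1.6769/2) = Inv-Gamma(14.06, 3.18845).
E[σ²|data] = β/(α−1) = 3.18845/13.06 = 0.2441.

0.2441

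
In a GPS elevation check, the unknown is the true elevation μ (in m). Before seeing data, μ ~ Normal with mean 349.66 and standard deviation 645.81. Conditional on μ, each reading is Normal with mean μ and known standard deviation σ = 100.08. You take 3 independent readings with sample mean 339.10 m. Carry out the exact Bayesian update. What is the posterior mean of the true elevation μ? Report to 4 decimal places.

339.1839

For Normal data with known variance σ², a Normal(μ₀, σ₀²) prior on μ is conjugate. Posterior precision = 1/σ₀² + n/σ²; posterior mean is the precision-weighted average of μ₀ and x̄.
n·x̄ = 3·339.10 = 1017.3.
σ₀² = 645.81² = 417070.5561, σ² = 100.08² = 10016.0064; σ² + n·σ₀² = 10016.0064 + 3·417070.5561 = 1261227.6747.
Posterior mean = (μ₀/σ₀² + n·x̄/σ²)/(1/σ₀² + n/σ²) = (σ²·μ₀ + σ₀²·n·x̄)/(σ² + n·σ₀²) = (10016.0064·349.66 + 417070.5561·1017.3)/1261227.6747 = 427788073.518354/1261227.6747 = 339.1839.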